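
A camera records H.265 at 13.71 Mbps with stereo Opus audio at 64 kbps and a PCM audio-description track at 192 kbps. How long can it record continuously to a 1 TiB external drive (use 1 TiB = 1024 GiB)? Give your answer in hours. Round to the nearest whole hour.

175 hours

Audio total: 64 + 192 = 256 kbps = 0.256 Mbps.
Total bitrate: 13.71 + 0.256 = 13.966 Mbps.
Capacity: 1 TiB = 8,796,093 Mb.
Recording time: 8,796,093 / 13.966 = 629,822 s ≈ 175 hours.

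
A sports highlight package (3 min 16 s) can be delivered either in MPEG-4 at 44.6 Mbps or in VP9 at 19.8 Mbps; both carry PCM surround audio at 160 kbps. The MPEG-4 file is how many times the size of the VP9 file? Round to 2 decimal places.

3 min 16 s = 196 s
Audio: 160 kbps = 0.160 Mbps.
MPEG-4: 44.760 Mbps × 196 s = 8773.0 Mb = 1.021 GiB.
VP9: 19.960 Mbps × 196 s = 3912.2 Mb = 0.455 GiB.
Ratio: 1.021 / 0.455 = 2.242.

2.24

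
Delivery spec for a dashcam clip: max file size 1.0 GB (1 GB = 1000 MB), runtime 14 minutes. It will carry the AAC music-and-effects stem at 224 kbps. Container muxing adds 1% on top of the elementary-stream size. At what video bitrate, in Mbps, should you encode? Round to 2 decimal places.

9.21 Mbps

Budget: 1.0 GB = 8000.0 Mb.
Stream payload after overhead: 8000.0 / 1.01 = 7920.8 Mb.
14 min = 840 s
Total bitrate budget: 7920.8 Mb / 840 s = 9.430 Mbps.
Audio: 224 kbps = 0.224 Mbps.
Video: 9.430 − 0.224 = 9.206 Mbps.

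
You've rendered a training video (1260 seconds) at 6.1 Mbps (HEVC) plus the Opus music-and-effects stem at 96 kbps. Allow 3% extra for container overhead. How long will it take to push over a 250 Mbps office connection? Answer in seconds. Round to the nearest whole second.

32 seconds

Audio: 96 kbps = 0.096 Mbps.
Total bitrate: 6.196 Mbps.
File: 6.196 Mbps × 1260 s = 7807.0 Mb.
With 3% container overhead: ×1.03. → 8041.2 Mb.
At 250 Mbps: 8041.2 / 250 = 32.2 s ≈ 32.2 seconds.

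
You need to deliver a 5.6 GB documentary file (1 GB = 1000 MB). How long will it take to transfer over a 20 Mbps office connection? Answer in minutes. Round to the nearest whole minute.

37 minutes

File: 5.6 GB = 44800.0 Mb.
At 20 Mbps: 44800.0 / 20 = 2240.0 s ≈ 37.3 minutes.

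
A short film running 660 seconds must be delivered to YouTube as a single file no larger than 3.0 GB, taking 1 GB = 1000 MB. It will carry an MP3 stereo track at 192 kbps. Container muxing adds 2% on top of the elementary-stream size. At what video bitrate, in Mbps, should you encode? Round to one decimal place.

35.5 Mbps

Budget: 3.0 GB = 24000.0 Mb.
Stream payload after overhead: 24000.0 / 1.02 = 23529.4 Mb.
Total bitrate budget: 23529.4 Mb / 660 s = 35.651 Mbps.
Audio: 192 kbps = 0.192 Mbps.
Video: 35.651 − 0.192 = 35.459 Mbps.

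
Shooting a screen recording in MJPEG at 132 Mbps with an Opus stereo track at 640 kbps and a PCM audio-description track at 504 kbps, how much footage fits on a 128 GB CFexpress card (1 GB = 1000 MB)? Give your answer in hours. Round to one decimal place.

2.1 hours

Audio total: 640 + 504 = 1144 kbps = 1.144 Mbps.
Total bitrate: 132 + 1.144 = 133.144 Mbps.
Capacity: 128 GB = 1,024,000 Mb.
Recording time: 1,024,000 / 133.144 = 7,691 s ≈ 2.14 hours.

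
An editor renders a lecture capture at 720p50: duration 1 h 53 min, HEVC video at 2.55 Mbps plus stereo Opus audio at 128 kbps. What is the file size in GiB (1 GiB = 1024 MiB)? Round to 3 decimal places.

1 h 53 min = 113 min = 6780 s
Audio: 128 kbps = 0.128 Mbps.
Total bitrate: 2.55 + 0.128 = 2.678 Mbps.
Stream data: 2.678 Mbps × 6780 s = 18156.8 Mb.
18,157 Mb = 2,269,605,000 bytes ÷ 1,073,741,824 = 2.114 GiB.

2.114 GiB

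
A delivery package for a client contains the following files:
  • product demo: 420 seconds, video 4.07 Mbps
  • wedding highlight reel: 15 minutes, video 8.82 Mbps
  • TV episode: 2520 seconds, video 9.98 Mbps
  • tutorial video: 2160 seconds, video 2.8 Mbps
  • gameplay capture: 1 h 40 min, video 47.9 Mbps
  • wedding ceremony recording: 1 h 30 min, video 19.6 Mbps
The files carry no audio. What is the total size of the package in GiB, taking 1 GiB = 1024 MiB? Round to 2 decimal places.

product demo: 4.070 Mbps × 420 s = 1709.4 Mb
wedding highlight reel: 8.820 Mbps × 900 s = 7938.0 Mb
TV episode: 9.980 Mbps × 2520 s = 25149.6 Mb
tutorial video: 2.800 Mbps × 2160 s = 6048.0 Mb
gameplay capture: 47.900 Mbps × 6000 s = 287400.0 Mb
wedding ceremony recording: 19.600 Mbps × 5400 s = 105840.0 Mb
Total: 434085.0 Mb = 54260.6 MB.
= 50.53 GiB.

50.53 GiB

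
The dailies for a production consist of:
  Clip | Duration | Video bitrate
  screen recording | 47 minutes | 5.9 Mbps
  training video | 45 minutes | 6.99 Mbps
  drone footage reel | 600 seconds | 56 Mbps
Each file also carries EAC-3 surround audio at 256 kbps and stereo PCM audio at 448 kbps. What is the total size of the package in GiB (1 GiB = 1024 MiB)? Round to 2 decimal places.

8.55 GiB

Audio total: 256 + 448 = 704 kbps = 0.704 Mbps.
screen recording: 6.604 Mbps × 2820 s = 18623.3 Mb
training video: 7.694 Mbps × 2700 s = 20773.8 Mb
drone footage reel: 56.704 Mbps × 600 s = 34022.4 Mb
Total: 73419.5 Mb = 9177.4 MB.
= 8.547 GiB.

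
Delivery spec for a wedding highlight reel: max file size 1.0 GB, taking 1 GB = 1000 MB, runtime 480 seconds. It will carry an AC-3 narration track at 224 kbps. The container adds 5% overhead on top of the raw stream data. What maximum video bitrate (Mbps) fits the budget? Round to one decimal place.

15.6 Mbps

Budget: 1.0 GB = 8000.0 Mb.
Stream payload after overhead: 8000.0 / 1.05 = 7619.0 Mb.
Total bitrate budget: 7619.0 Mb / 480 s = 15.873 Mbps.
Audio: 224 kbps = 0.224 Mbps.
Video: 15.873 − 0.224 = 15.649 Mbps.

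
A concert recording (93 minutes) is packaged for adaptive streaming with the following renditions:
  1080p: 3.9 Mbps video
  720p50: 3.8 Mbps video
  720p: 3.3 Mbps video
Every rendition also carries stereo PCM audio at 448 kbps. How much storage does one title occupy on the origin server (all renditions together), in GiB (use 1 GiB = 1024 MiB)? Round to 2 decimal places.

93 min = 5580 s
Audio: 448 kbps = 0.448 Mbps.
Sum of rendition bitrates: (3.9+0.448) + (3.8+0.448) + (3.3+0.448) = 12.344 Mbps.
× 5580 s = 68,880 Mb = 8,610 MB = 8.019 GiB.

8.02 GiB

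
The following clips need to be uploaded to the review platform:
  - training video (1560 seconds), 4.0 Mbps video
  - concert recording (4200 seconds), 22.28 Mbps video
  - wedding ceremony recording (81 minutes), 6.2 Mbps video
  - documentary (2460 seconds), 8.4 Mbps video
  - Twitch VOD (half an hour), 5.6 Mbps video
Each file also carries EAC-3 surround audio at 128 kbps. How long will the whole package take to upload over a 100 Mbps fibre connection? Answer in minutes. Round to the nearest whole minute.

Audio: 128 kbps = 0.128 Mbps.
training video: 4.128 Mbps × 1560 s = 6439.7 Mb
concert recording: 22.408 Mbps × 4200 s = 94113.6 Mb
wedding ceremony recording: 6.328 Mbps × 4860 s = 30754.1 Mb
documentary: 8.528 Mbps × 2460 s = 20978.9 Mb
Twitch VOD: 5.728 Mbps × 1800 s = 10310.4 Mb
Total: 162596.6 Mb = 20324.6 MB.
At 100 Mbps: 162596.6 / 100 = 1626 s ≈ 27.1 minutes.

27 minutes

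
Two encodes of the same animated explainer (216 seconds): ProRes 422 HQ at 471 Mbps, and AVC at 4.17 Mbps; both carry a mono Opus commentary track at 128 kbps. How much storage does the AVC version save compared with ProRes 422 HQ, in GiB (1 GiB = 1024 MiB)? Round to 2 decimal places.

11.74 GiB

Audio: 128 kbps = 0.128 Mbps.
ProRes 422 HQ: 471.128 Mbps × 216 s = 101763.6 Mb = 11.847 GiB.
AVC: 4.298 Mbps × 216 s = 928.4 Mb = 0.108 GiB.
Saving: 11.847 − 0.108 = 11.739 GiB.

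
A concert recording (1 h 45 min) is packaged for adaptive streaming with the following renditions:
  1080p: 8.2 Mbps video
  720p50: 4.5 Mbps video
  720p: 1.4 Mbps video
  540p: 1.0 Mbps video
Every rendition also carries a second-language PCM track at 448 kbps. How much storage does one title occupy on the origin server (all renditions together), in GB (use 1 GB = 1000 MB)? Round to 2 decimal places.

1 h 45 min = 105 min = 6300 s
Audio: 448 kbps = 0.448 Mbps.
Sum of rendition bitrates: (8.2+0.448) + (4.5+0.448) + (1.4+0.448) + (1.0+0.448) = 16.892 Mbps.
× 6300 s = 106,420 Mb = 13,302 MB = 13.30 GB.

13.30 GB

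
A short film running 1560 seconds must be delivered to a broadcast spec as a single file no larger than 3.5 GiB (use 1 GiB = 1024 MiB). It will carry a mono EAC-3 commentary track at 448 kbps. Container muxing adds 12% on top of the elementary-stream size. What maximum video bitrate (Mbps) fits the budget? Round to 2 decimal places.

Budget: 3.5 GiB = 30064.8 Mb.
Stream payload after overhead: 30064.8 / 1.12 = 26843.5 Mb.
Total bitrate budget: 26843.5 Mb / 1560 s = 17.207 Mbps.
Audio: 448 kbps = 0.448 Mbps.
Video: 17.207 − 0.448 = 16.759 Mbps.

16.76 Mbps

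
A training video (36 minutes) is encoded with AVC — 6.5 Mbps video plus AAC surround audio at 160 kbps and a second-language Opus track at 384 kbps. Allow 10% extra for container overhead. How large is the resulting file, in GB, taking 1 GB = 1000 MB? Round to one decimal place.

2.1 GB

36 min = 2160 s
Audio total: 160 + 384 = 544 kbps = 0.544 Mbps.
Total bitrate: 6.5 + 0.544 = 7.044 Mbps.
Stream data: 7.044 Mbps × 2160 s = 15215.0 Mb.
With 10% container overhead: ×1.10.
16,737 Mb ÷ 8 = 2,092 MB → 2.092 GB.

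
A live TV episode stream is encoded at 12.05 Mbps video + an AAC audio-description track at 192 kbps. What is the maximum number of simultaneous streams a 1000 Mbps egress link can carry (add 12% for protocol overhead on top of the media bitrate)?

Audio: 192 kbps = 0.192 Mbps.
Per-viewer media rate: 12.242 Mbps.
On the wire with 12% overhead: 13.711 Mbps.
1000 Mbps = 1,000 Mbps; 1,000 / 13.711 = 72.93 → 72 viewers.

72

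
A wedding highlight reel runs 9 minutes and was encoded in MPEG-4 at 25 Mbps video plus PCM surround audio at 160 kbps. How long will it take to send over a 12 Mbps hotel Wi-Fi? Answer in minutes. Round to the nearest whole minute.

19 minutes

9 min = 540 s
Audio: 160 kbps = 0.160 Mbps.
Total bitrate: 25.160 Mbps.
File: 25.160 Mbps × 540 s = 13586.4 Mb.
At 12 Mbps: 13586.4 / 12 = 1132.2 s ≈ 18.9 minutes.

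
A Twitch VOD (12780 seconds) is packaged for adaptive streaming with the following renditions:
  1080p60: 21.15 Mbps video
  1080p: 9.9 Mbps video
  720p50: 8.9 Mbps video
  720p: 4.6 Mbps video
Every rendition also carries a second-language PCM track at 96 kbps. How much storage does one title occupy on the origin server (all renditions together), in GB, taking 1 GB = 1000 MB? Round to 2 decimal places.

71.78 GB

Audio: 96 kbps = 0.096 Mbps.
Sum of rendition bitrates: (21.15+0.096) + (9.9+0.096) + (8.9+0.096) + (4.6+0.096) = 44.934 Mbps.
× 12780 s = 574,257 Mb = 71,782 MB = 71.78 GB.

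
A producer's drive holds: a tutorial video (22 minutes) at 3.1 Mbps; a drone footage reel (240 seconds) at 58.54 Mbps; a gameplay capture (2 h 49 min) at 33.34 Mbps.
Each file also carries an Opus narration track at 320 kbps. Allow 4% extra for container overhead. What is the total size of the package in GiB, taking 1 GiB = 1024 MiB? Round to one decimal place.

Audio: 320 kbps = 0.320 Mbps.
tutorial video: 3.420 Mbps × 1320 s × 1.04 = 4695.0 Mb
drone footage reel: 58.860 Mbps × 240 s × 1.04 = 14691.5 Mb
gameplay capture: 33.660 Mbps × 10140 s × 1.04 = 354964.9 Mb
Total: 374351.3 Mb = 46793.9 MB.
= 43.58 GiB.

43.6 GiB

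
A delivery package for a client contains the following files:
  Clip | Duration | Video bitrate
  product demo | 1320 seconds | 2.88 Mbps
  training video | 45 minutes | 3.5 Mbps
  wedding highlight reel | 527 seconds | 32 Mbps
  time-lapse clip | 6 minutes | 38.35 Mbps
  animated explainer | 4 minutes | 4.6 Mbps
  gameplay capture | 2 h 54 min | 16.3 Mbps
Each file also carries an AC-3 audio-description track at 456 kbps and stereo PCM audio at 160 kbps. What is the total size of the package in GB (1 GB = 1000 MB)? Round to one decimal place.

28.1 GB

Audio total: 456 + 160 = 616 kbps = 0.616 Mbps.
product demo: 3.496 Mbps × 1320 s = 4614.7 Mb
training video: 4.116 Mbps × 2700 s = 11113.2 Mb
wedding highlight reel: 32.616 Mbps × 527 s = 17188.6 Mb
time-lapse clip: 38.966 Mbps × 360 s = 14027.8 Mb
animated explainer: 5.216 Mbps × 240 s = 1251.8 Mb
gameplay capture: 16.916 Mbps × 10440 s = 176603.0 Mb
Total: 224799.2 Mb = 28099.9 MB.
= 28.10 GB.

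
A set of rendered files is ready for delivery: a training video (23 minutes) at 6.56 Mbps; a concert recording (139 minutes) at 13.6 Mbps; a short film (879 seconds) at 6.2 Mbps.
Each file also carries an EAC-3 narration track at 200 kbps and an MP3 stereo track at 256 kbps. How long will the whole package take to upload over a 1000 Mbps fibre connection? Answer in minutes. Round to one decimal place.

Audio total: 200 + 256 = 456 kbps = 0.456 Mbps.
training video: 7.016 Mbps × 1380 s = 9682.1 Mb
concert recording: 14.056 Mbps × 8340 s = 117227.0 Mb
short film: 6.656 Mbps × 879 s = 5850.6 Mb
Total: 132759.7 Mb = 16595.0 MB.
At 1000 Mbps: 132759.7 / 1000 = 133 s ≈ 2.21 minutes.

2.2 minutes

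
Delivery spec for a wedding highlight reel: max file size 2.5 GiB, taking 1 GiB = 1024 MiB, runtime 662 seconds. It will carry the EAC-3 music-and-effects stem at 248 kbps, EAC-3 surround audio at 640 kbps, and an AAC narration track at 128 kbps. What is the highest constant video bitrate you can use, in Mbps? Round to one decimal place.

31.4 Mbps

Budget: 2.5 GiB = 21474.8 Mb.
Total bitrate budget: 21474.8 Mb / 662 s = 32.439 Mbps.
Audio total: 248 + 640 + 128 = 1016 kbps = 1.016 Mbps.
Video: 32.439 − 1.016 = 31.423 Mbps.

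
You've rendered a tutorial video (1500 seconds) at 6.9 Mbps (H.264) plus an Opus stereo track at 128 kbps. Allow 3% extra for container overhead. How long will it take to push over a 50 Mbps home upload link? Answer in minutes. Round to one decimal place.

Audio: 128 kbps = 0.128 Mbps.
Total bitrate: 7.028 Mbps.
File: 7.028 Mbps × 1500 s = 10542.0 Mb.
With 3% container overhead: ×1.03. → 10858.3 Mb.
At 50 Mbps: 10858.3 / 50 = 217.2 s ≈ 3.62 minutes.

3.6 minutes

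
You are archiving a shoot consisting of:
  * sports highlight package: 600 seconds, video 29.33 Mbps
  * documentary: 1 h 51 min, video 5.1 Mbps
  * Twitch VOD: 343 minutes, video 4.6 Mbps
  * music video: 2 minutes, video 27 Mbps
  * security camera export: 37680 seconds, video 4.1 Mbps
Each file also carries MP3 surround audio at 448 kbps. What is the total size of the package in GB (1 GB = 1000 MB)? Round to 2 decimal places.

Audio: 448 kbps = 0.448 Mbps.
sports highlight package: 29.778 Mbps × 600 s = 17866.8 Mb
documentary: 5.548 Mbps × 6660 s = 36949.7 Mb
Twitch VOD: 5.048 Mbps × 20580 s = 103887.8 Mb
music video: 27.448 Mbps × 120 s = 3293.8 Mb
security camera export: 4.548 Mbps × 37680 s = 171368.6 Mb
Total: 333366.7 Mb = 41670.8 MB.
= 41.67 GB.

41.67 GB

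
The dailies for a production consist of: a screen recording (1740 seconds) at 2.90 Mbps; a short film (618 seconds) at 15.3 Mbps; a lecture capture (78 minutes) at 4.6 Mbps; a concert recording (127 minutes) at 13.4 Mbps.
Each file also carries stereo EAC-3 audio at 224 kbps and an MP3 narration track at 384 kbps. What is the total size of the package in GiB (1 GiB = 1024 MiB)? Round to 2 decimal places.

Audio total: 224 + 384 = 608 kbps = 0.608 Mbps.
screen recording: 3.508 Mbps × 1740 s = 6103.9 Mb
short film: 15.908 Mbps × 618 s = 9831.1 Mb
lecture capture: 5.208 Mbps × 4680 s = 24373.4 Mb
concert recording: 14.008 Mbps × 7620 s = 106741.0 Mb
Total: 147049.5 Mb = 18381.2 MB.
= 17.12 GiB.

17.12 GiB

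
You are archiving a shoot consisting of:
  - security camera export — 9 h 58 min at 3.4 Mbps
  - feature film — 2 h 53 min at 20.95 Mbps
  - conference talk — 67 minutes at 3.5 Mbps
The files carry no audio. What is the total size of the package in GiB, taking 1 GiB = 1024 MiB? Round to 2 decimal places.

41.16 GiB

security camera export: 3.400 Mbps × 35880 s = 121992.0 Mb
feature film: 20.950 Mbps × 10380 s = 217461.0 Mb
conference talk: 3.500 Mbps × 4020 s = 14070.0 Mb
Total: 353523.0 Mb = 44190.4 MB.
= 41.16 GiB.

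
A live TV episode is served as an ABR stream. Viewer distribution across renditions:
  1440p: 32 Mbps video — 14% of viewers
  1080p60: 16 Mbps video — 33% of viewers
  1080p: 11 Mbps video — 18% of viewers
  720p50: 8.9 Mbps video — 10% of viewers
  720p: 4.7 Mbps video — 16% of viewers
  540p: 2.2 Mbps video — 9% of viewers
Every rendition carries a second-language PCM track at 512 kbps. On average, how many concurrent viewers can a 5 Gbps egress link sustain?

354

Audio: 512 kbps = 0.512 Mbps.
Average per-viewer bitrate: 0.14×32.512 + 0.33×16.512 + 0.18×11.512 + 0.10×9.412 + 0.16×5.212 + 0.09×2.712 = 14.092 Mbps.
5 Gbps = 5,000 Mbps; 5,000 / 14.092 = 354.81 → 354.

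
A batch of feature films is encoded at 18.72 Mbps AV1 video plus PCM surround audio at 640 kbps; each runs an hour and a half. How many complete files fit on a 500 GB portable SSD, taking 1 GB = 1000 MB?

1.5 h = 5400 s
Audio: 640 kbps = 0.640 Mbps.
Total bitrate: 19.360 Mbps.
Per item: 19.360 Mbps × 5400 s = 104,544 Mb = 13,068 MB.
Capacity: 500 GB = 4,000,000 Mb; 38.26 items → 38 complete.

38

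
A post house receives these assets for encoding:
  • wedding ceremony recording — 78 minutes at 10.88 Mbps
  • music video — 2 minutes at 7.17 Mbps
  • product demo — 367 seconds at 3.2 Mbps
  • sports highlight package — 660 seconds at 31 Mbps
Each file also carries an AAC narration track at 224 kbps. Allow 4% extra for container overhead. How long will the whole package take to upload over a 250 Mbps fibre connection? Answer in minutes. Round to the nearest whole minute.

5 minutes

Audio: 224 kbps = 0.224 Mbps.
wedding ceremony recording: 11.104 Mbps × 4680 s × 1.04 = 54045.4 Mb
music video: 7.394 Mbps × 120 s × 1.04 = 922.8 Mb
product demo: 3.424 Mbps × 367 s × 1.04 = 1306.9 Mb
sports highlight package: 31.224 Mbps × 660 s × 1.04 = 21432.2 Mb
Total: 77707.2 Mb = 9713.4 MB.
At 250 Mbps: 77707.2 / 250 = 311 s ≈ 5.18 minutes.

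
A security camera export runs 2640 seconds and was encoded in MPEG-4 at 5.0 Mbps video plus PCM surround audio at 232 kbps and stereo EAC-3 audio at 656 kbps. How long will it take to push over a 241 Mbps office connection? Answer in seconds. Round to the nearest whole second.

Audio total: 232 + 656 = 888 kbps = 0.888 Mbps.
Total bitrate: 5.888 Mbps.
File: 5.888 Mbps × 2640 s = 15544.3 Mb.
At 241 Mbps: 15544.3 / 241 = 64.5 s ≈ 64.5 seconds.

64 seconds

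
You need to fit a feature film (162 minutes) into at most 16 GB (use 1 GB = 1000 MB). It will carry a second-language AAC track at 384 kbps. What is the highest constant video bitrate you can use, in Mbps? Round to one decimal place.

12.8 Mbps

Budget: 16 GB = 128000.0 Mb.
162 min = 9720 s
Total bitrate budget: 128000.0 Mb / 9720 s = 13.169 Mbps.
Audio: 384 kbps = 0.384 Mbps.
Video: 13.169 − 0.384 = 12.785 Mbps.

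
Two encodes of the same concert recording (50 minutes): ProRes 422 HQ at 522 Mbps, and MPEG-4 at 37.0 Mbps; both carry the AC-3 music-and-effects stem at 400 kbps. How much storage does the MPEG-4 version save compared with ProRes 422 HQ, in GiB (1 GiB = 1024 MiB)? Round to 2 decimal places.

169.38 GiB

50 min = 3000 s
Audio: 400 kbps = 0.400 Mbps.
ProRes 422 HQ: 522.400 Mbps × 3000 s = 1567200.0 Mb = 182.446 GiB.
MPEG-4: 37.400 Mbps × 3000 s = 112200.0 Mb = 13.062 GiB.
Saving: 182.446 − 13.062 = 169.384 GiB.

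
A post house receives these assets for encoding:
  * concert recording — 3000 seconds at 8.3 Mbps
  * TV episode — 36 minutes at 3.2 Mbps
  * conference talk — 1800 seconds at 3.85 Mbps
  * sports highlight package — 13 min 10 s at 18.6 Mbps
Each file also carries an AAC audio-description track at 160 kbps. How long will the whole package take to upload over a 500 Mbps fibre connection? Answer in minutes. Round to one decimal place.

Audio: 160 kbps = 0.160 Mbps.
concert recording: 8.460 Mbps × 3000 s = 25380.0 Mb
TV episode: 3.360 Mbps × 2160 s = 7257.6 Mb
conference talk: 4.010 Mbps × 1800 s = 7218.0 Mb
sports highlight package: 18.760 Mbps × 790 s = 14820.4 Mb
Total: 54676.0 Mb = 6834.5 MB.
At 500 Mbps: 54676.0 / 500 = 109 s ≈ 1.82 minutes.

1.8 minutes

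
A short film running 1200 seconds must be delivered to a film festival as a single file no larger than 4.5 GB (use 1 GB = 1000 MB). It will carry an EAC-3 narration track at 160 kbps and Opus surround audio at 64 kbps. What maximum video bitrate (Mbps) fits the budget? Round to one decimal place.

Budget: 4.5 GB = 36000.0 Mb.
Total bitrate budget: 36000.0 Mb / 1200 s = 30.000 Mbps.
Audio total: 160 + 64 = 224 kbps = 0.224 Mbps.
Video: 30.000 − 0.224 = 29.776 Mbps.

29.8 Mbps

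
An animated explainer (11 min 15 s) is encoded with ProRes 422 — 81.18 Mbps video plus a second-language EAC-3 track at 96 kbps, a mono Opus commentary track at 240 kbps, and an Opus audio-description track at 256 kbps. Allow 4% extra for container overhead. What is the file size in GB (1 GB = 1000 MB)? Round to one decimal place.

11 min 15 s = 675 s
Audio total: 96 + 240 + 256 = 592 kbps = 0.592 Mbps.
Total bitrate: 81.18 + 0.592 = 81.772 Mbps.
Stream data: 81.772 Mbps × 675 s = 55196.1 Mb.
With 4% container overhead: ×1.04.
57,404 Mb ÷ 8 = 7,175 MB → 7.175 GB.

7.2 GB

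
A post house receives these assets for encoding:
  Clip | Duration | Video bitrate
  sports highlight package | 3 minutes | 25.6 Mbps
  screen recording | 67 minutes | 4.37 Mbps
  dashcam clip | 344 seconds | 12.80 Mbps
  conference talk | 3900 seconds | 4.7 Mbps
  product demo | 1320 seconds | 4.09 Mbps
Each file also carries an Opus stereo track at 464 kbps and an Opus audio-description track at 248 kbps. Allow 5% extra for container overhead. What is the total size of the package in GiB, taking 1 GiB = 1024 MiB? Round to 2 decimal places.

7.00 GiB

Audio total: 464 + 248 = 712 kbps = 0.712 Mbps.
sports highlight package: 26.312 Mbps × 180 s × 1.05 = 4973.0 Mb
screen recording: 5.082 Mbps × 4020 s × 1.05 = 21451.1 Mb
dashcam clip: 13.512 Mbps × 344 s × 1.05 = 4880.5 Mb
conference talk: 5.412 Mbps × 3900 s × 1.05 = 22162.1 Mb
product demo: 4.802 Mbps × 1320 s × 1.05 = 6655.6 Mb
Total: 60122.3 Mb = 7515.3 MB.
= 6.999 GiB.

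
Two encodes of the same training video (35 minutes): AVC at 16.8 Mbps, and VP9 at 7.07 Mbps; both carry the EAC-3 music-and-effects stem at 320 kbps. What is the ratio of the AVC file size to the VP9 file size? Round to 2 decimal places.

2.32

35 min = 2100 s
Audio: 320 kbps = 0.320 Mbps.
AVC: 17.120 Mbps × 2100 s = 35952.0 Mb = 4.494 GB.
VP9: 7.390 Mbps × 2100 s = 15519.0 Mb = 1.940 GB.
Ratio: 4.494 / 1.940 = 2.317.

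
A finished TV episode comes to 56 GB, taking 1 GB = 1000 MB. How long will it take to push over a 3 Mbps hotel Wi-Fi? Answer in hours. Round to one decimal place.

File: 56 GB = 448000.0 Mb.
At 3 Mbps: 448000.0 / 3 = 149333.3 s ≈ 41.5 hours.

41.5 hours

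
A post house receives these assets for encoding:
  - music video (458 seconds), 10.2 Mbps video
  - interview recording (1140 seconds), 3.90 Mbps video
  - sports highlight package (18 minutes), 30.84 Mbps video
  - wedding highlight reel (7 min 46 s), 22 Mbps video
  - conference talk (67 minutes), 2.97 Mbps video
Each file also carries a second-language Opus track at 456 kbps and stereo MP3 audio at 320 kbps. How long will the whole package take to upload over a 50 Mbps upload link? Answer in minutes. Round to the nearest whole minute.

23 minutes

Audio total: 456 + 320 = 776 kbps = 0.776 Mbps.
music video: 10.976 Mbps × 458 s = 5027.0 Mb
interview recording: 4.676 Mbps × 1140 s = 5330.6 Mb
sports highlight package: 31.616 Mbps × 1080 s = 34145.3 Mb
wedding highlight reel: 22.776 Mbps × 466 s = 10613.6 Mb
conference talk: 3.746 Mbps × 4020 s = 15058.9 Mb
Total: 70175.5 Mb = 8771.9 MB.
At 50 Mbps: 70175.5 / 50 = 1404 s ≈ 23.4 minutes.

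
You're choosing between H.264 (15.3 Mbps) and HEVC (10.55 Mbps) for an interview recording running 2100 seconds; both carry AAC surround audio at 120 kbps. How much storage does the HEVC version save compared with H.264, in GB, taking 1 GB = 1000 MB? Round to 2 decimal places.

1.25 GB

Audio: 120 kbps = 0.120 Mbps.
H.264: 15.420 Mbps × 2100 s = 32382.0 Mb = 4.048 GB.
HEVC: 10.670 Mbps × 2100 s = 22407.0 Mb = 2.801 GB.
Saving: 4.048 − 2.801 = 1.247 GB.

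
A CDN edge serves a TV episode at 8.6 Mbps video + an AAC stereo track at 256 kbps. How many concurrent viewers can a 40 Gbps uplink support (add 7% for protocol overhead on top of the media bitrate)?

Audio: 256 kbps = 0.256 Mbps.
Per-viewer media rate: 8.856 Mbps.
On the wire with 7% overhead: 9.476 Mbps.
40 Gbps = 40,000 Mbps; 40,000 / 9.476 = 4221.23 → 4221 viewers.

4221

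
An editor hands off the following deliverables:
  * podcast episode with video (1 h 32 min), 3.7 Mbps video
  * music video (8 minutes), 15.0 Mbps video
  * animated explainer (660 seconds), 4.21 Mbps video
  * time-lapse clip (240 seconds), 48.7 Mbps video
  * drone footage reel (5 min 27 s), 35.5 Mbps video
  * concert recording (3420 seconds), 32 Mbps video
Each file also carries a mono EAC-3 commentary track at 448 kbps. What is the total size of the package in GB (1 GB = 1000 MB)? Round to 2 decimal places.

Audio: 448 kbps = 0.448 Mbps.
podcast episode with video: 4.148 Mbps × 5520 s = 22897.0 Mb
music video: 15.448 Mbps × 480 s = 7415.0 Mb
animated explainer: 4.658 Mbps × 660 s = 3074.3 Mb
time-lapse clip: 49.148 Mbps × 240 s = 11795.5 Mb
drone footage reel: 35.948 Mbps × 327 s = 11755.0 Mb
concert recording: 32.448 Mbps × 3420 s = 110972.2 Mb
Total: 167909.0 Mb = 20988.6 MB.
= 20.99 GB.

20.99 GB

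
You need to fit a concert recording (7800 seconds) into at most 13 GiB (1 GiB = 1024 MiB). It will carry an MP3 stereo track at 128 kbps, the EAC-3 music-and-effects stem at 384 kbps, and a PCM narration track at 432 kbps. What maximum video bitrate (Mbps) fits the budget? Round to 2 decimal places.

Budget: 13 GiB = 111669.1 Mb.
Total bitrate budget: 111669.1 Mb / 7800 s = 14.317 Mbps.
Audio total: 128 + 384 + 432 = 944 kbps = 0.944 Mbps.
Video: 14.317 − 0.944 = 13.373 Mbps.

13.37 Mbps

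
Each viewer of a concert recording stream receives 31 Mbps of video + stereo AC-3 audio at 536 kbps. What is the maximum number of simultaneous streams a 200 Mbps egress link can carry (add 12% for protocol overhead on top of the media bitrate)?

5

Audio: 536 kbps = 0.536 Mbps.
Per-viewer media rate: 31.536 Mbps.
On the wire with 12% overhead: 35.320 Mbps.
200 Mbps = 200.0 Mbps; 200.0 / 35.320 = 5.66 → 5 viewers.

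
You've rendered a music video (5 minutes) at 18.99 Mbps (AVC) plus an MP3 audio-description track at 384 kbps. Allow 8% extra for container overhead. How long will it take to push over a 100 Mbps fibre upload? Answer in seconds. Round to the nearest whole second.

63 seconds

5 min = 300 s
Audio: 384 kbps = 0.384 Mbps.
Total bitrate: 19.374 Mbps.
File: 19.374 Mbps × 300 s = 5812.2 Mb.
With 8% container overhead: ×1.08. → 6277.2 Mb.
At 100 Mbps: 6277.2 / 100 = 62.8 s ≈ 62.8 seconds.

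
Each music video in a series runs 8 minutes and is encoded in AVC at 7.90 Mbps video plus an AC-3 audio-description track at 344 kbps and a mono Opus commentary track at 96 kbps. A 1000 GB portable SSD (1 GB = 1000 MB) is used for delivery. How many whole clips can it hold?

1998

8 min = 480 s
Audio total: 344 + 96 = 440 kbps = 0.440 Mbps.
Total bitrate: 8.340 Mbps.
Per item: 8.340 Mbps × 480 s = 4,003 Mb = 500.4 MB.
Capacity: 1000 GB = 8,000,000 Mb; 1998.40 items → 1998 complete.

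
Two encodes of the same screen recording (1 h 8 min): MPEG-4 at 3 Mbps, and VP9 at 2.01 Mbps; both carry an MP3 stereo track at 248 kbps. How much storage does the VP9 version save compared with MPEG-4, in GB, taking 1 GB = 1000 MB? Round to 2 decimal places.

0.50 GB

1 h 8 min = 68 min = 4080 s
Audio: 248 kbps = 0.248 Mbps.
MPEG-4: 3.248 Mbps × 4080 s = 13251.8 Mb = 1.656 GB.
VP9: 2.258 Mbps × 4080 s = 9212.6 Mb = 1.152 GB.
Saving: 1.656 − 1.152 = 0.505 GB.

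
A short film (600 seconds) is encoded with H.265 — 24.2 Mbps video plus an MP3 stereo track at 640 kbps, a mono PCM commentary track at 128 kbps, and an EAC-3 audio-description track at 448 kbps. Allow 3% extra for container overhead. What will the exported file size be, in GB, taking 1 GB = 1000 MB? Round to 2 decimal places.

Audio total: 640 + 128 + 448 = 1216 kbps = 1.216 Mbps.
Total bitrate: 24.2 + 1.216 = 25.416 Mbps.
Stream data: 25.416 Mbps × 600 s = 15249.6 Mb.
With 3% container overhead: ×1.03.
15,707 Mb ÷ 8 = 1,963 MB → 1.963 GB.

1.96 GB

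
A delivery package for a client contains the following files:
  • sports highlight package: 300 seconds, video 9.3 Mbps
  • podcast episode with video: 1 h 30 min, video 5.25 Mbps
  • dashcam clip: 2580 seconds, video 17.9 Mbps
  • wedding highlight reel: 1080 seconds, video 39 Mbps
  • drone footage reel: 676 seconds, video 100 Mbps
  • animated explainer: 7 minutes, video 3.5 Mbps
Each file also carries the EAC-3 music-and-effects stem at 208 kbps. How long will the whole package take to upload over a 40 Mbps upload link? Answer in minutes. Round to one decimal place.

79.5 minutes

Audio: 208 kbps = 0.208 Mbps.
sports highlight package: 9.508 Mbps × 300 s = 2852.4 Mb
podcast episode with video: 5.458 Mbps × 5400 s = 29473.2 Mb
dashcam clip: 18.108 Mbps × 2580 s = 46718.6 Mb
wedding highlight reel: 39.208 Mbps × 1080 s = 42344.6 Mb
drone footage reel: 100.208 Mbps × 676 s = 67740.6 Mb
animated explainer: 3.708 Mbps × 420 s = 1557.4 Mb
Total: 190686.8 Mb = 23835.9 MB.
At 40 Mbps: 190686.8 / 40 = 4767 s ≈ 79.5 minutes.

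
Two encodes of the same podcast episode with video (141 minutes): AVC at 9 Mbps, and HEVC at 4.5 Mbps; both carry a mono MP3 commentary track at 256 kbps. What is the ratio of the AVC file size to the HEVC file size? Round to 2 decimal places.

1.95

141 min = 8460 s
Audio: 256 kbps = 0.256 Mbps.
AVC: 9.256 Mbps × 8460 s = 78305.8 Mb = 9.116 GiB.
HEVC: 4.756 Mbps × 8460 s = 40235.8 Mb = 4.684 GiB.
Ratio: 9.116 / 4.684 = 1.946.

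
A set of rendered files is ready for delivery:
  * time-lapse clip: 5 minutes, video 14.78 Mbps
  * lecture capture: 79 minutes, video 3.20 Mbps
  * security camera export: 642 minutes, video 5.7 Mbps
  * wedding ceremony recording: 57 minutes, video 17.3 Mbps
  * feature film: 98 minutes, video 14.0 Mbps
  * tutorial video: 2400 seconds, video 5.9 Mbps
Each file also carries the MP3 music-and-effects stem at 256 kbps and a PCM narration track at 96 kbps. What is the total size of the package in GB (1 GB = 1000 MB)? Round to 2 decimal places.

Audio total: 256 + 96 = 352 kbps = 0.352 Mbps.
time-lapse clip: 15.132 Mbps × 300 s = 4539.6 Mb
lecture capture: 3.552 Mbps × 4740 s = 16836.5 Mb
security camera export: 6.052 Mbps × 38520 s = 233123.0 Mb
wedding ceremony recording: 17.652 Mbps × 3420 s = 60369.8 Mb
feature film: 14.352 Mbps × 5880 s = 84389.8 Mb
tutorial video: 6.252 Mbps × 2400 s = 15004.8 Mb
Total: 414263.5 Mb = 51782.9 MB.
= 51.78 GB.

51.78 GB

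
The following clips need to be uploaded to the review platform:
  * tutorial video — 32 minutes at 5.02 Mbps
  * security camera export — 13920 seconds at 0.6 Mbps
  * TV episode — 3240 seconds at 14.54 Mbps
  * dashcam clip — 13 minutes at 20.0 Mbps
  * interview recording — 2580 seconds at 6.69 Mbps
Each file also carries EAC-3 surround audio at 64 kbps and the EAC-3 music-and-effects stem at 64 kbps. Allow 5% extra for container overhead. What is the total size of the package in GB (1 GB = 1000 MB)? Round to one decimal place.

13.2 GB

Audio total: 64 + 64 = 128 kbps = 0.128 Mbps.
tutorial video: 5.148 Mbps × 1920 s × 1.05 = 10378.4 Mb
security camera export: 0.728 Mbps × 13920 s × 1.05 = 10640.4 Mb
TV episode: 14.668 Mbps × 3240 s × 1.05 = 49900.5 Mb
dashcam clip: 20.128 Mbps × 780 s × 1.05 = 16484.8 Mb
interview recording: 6.818 Mbps × 2580 s × 1.05 = 18470.0 Mb
Total: 105874.1 Mb = 13234.3 MB.
= 13.23 GB.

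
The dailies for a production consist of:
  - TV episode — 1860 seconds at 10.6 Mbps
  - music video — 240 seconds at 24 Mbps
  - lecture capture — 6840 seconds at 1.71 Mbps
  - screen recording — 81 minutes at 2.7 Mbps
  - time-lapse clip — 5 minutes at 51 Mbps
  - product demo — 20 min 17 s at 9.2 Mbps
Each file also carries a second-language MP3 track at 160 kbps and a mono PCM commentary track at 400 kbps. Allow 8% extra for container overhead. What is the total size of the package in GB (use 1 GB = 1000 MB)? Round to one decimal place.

Audio total: 160 + 400 = 560 kbps = 0.560 Mbps.
TV episode: 11.160 Mbps × 1860 s × 1.08 = 22418.2 Mb
music video: 24.560 Mbps × 240 s × 1.08 = 6366.0 Mb
lecture capture: 2.270 Mbps × 6840 s × 1.08 = 16768.9 Mb
screen recording: 3.260 Mbps × 4860 s × 1.08 = 17111.1 Mb
time-lapse clip: 51.560 Mbps × 300 s × 1.08 = 16705.4 Mb
product demo: 9.760 Mbps × 1217 s × 1.08 = 12828.2 Mb
Total: 92197.8 Mb = 11524.7 MB.
= 11.52 GB.

11.5 GB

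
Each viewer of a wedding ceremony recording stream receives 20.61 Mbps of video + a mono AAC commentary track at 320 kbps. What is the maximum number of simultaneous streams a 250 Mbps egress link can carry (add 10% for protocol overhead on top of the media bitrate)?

Audio: 320 kbps = 0.320 Mbps.
Per-viewer media rate: 20.930 Mbps.
On the wire with 10% overhead: 23.023 Mbps.
250 Mbps = 250.0 Mbps; 250.0 / 23.023 = 10.86 → 10 viewers.

10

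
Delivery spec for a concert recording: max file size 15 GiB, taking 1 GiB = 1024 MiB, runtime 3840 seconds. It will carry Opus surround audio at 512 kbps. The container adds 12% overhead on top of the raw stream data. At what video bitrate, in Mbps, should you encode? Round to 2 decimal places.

Budget: 15 GiB = 128849.0 Mb.
Stream payload after overhead: 128849.0 / 1.12 = 115043.8 Mb.
Total bitrate budget: 115043.8 Mb / 3840 s = 29.959 Mbps.
Audio: 512 kbps = 0.512 Mbps.
Video: 29.959 − 0.512 = 29.447 Mbps.

29.45 Mbps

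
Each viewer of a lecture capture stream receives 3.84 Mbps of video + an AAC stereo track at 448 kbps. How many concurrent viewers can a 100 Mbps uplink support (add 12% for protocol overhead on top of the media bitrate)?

20

Audio: 448 kbps = 0.448 Mbps.
Per-viewer media rate: 4.288 Mbps.
On the wire with 12% overhead: 4.803 Mbps.
100 Mbps = 100.0 Mbps; 100.0 / 4.803 = 20.82 → 20 viewers.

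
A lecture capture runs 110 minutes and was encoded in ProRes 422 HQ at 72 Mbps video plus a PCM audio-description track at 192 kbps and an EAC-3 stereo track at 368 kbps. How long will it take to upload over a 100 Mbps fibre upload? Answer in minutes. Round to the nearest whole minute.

110 min = 6600 s
Audio total: 192 + 368 = 560 kbps = 0.560 Mbps.
Total bitrate: 72.560 Mbps.
File: 72.560 Mbps × 6600 s = 478896.0 Mb.
At 100 Mbps: 478896.0 / 100 = 4789.0 s ≈ 79.8 minutes.

80 minutes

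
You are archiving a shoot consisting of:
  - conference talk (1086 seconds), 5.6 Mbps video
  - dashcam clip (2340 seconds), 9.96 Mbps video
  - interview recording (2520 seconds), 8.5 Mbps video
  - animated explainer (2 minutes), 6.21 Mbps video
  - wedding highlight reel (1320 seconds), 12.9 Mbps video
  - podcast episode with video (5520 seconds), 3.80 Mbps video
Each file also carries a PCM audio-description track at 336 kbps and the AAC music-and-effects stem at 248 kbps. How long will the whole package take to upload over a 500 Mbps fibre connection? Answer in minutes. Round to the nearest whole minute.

3 minutes

Audio total: 336 + 248 = 584 kbps = 0.584 Mbps.
conference talk: 6.184 Mbps × 1086 s = 6715.8 Mb
dashcam clip: 10.544 Mbps × 2340 s = 24673.0 Mb
interview recording: 9.084 Mbps × 2520 s = 22891.7 Mb
animated explainer: 6.794 Mbps × 120 s = 815.3 Mb
wedding highlight reel: 13.484 Mbps × 1320 s = 17798.9 Mb
podcast episode with video: 4.384 Mbps × 5520 s = 24199.7 Mb
Total: 97094.3 Mb = 12136.8 MB.
At 500 Mbps: 97094.3 / 500 = 194 s ≈ 3.24 minutes.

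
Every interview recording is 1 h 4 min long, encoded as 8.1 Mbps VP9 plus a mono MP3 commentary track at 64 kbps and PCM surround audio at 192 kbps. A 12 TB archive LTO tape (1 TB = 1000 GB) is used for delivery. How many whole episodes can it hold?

1 h 4 min = 64 min = 3840 s
Audio total: 64 + 192 = 256 kbps = 0.256 Mbps.
Total bitrate: 8.356 Mbps.
Per item: 8.356 Mbps × 3840 s = 32,087 Mb = 4,011 MB.
Capacity: 12 TB = 96,000,000 Mb; 2991.86 items → 2991 complete.

2991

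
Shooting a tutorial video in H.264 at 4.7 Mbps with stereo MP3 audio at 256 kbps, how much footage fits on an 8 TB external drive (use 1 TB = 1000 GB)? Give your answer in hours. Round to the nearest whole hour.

Audio: 256 kbps = 0.256 Mbps.
Total bitrate: 4.7 + 0.256 = 4.956 Mbps.
Capacity: 8 TB = 64,000,000 Mb.
Recording time: 64,000,000 / 4.956 = 12,913,640 s ≈ 3,587 hours.

3587 hours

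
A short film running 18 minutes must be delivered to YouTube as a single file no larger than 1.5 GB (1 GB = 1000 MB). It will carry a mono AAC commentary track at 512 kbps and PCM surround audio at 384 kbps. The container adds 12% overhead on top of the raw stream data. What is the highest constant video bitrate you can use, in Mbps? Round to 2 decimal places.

Budget: 1.5 GB = 12000.0 Mb.
Stream payload after overhead: 12000.0 / 1.12 = 10714.3 Mb.
18 min = 1080 s
Total bitrate budget: 10714.3 Mb / 1080 s = 9.921 Mbps.
Audio total: 512 + 384 = 896 kbps = 0.896 Mbps.
Video: 9.921 − 0.896 = 9.025 Mbps.

9.02 Mbps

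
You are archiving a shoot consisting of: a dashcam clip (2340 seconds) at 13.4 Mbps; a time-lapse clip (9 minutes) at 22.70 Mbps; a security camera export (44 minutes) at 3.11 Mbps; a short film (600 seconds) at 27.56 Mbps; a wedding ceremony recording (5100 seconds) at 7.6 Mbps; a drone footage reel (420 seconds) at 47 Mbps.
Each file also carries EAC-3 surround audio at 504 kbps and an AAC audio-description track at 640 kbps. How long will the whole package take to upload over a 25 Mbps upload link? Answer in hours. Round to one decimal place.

Audio total: 504 + 640 = 1144 kbps = 1.144 Mbps.
dashcam clip: 14.544 Mbps × 2340 s = 34033.0 Mb
time-lapse clip: 23.844 Mbps × 540 s = 12875.8 Mb
security camera export: 4.254 Mbps × 2640 s = 11230.6 Mb
short film: 28.704 Mbps × 600 s = 17222.4 Mb
wedding ceremony recording: 8.744 Mbps × 5100 s = 44594.4 Mb
drone footage reel: 48.144 Mbps × 420 s = 20220.5 Mb
Total: 140176.6 Mb = 17522.1 MB.
At 25 Mbps: 140176.6 / 25 = 5607 s ≈ 1.56 hours.

1.6 hours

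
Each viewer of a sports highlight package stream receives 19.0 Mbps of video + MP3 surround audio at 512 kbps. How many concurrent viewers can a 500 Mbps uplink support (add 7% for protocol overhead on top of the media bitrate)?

Audio: 512 kbps = 0.512 Mbps.
Per-viewer media rate: 19.512 Mbps.
On the wire with 7% overhead: 20.878 Mbps.
500 Mbps = 500.0 Mbps; 500.0 / 20.878 = 23.95 → 23 viewers.

23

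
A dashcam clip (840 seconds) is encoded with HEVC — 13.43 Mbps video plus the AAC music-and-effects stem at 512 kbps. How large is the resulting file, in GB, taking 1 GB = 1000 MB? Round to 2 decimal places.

Audio: 512 kbps = 0.512 Mbps.
Total bitrate: 13.43 + 0.512 = 13.942 Mbps.
Stream data: 13.942 Mbps × 840 s = 11711.3 Mb.
11,711 Mb ÷ 8 = 1,464 MB → 1.464 GB.

1.46 GB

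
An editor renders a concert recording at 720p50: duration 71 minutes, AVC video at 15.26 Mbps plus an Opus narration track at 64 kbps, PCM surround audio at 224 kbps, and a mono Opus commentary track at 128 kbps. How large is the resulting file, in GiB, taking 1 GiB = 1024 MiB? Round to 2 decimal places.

7.77 GiB

71 min = 4260 s
Audio total: 64 + 224 + 128 = 416 kbps = 0.416 Mbps.
Total bitrate: 15.26 + 0.416 = 15.676 Mbps.
Stream data: 15.676 Mbps × 4260 s = 66779.8 Mb.
66,780 Mb = 8,347,470,000 bytes ÷ 1,073,741,824 = 7.774 GiB.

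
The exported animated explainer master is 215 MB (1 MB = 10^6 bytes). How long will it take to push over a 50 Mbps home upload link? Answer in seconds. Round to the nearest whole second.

34 seconds

File: 215 MB = 1720.0 Mb.
At 50 Mbps: 1720.0 / 50 = 34.4 s ≈ 34.4 seconds.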